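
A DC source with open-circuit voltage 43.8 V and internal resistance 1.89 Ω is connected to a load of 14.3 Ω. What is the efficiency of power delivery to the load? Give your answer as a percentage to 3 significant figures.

88.3 %

Both r and R carry the same current, so the power split is just the resistance split: η = R/(R+r).
η = R / (R + r) = 14.3 / (14.3 + 1.89) = 0.8833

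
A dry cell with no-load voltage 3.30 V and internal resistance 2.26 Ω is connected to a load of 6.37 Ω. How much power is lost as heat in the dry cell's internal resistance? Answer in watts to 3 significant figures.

The internal resistance carries the same current as the load; P_int = I²r.
I = ε / (r + R) = 3.30 / (2.26 + 6.37) = 0.3824 A
P_int = I² r = (0.3824)² × 2.26 = 0.3305 W

0.330 W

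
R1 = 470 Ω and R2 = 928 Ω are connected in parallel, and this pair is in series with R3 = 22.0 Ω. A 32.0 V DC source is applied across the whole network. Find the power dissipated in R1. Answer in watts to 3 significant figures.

1.90 W

First find R_p for the parallel pair, then treat R_p + R3 as a series loop.
R_p = (470×928)/(470+928) = 312.0 Ω
R_total = R_p + 22.0 = 312.0 + 22.0 = 334.0 Ω
I = V / R_total = 32.0 / 334.0 = 0.09581 A
Voltage across the parallel pair: V_p = I × R_p = 0.09581 × 312.0 = 29.89 V
Use P = V²/R for R1 with V = V_p.
P_R1 = (29.89)² / 470 = 1.901 W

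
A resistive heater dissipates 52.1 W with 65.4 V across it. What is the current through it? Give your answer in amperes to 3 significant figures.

0.797 A

From P = V I = I²R = V²/R, with the two given quantities we get I = P / V.
I = 52.1 / 65.4 = 0.7966 A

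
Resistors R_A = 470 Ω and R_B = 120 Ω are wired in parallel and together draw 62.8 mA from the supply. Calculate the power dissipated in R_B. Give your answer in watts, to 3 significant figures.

Parallel branches share V, not I — compute V via R_eq, then use V²/R for the target branch.
1/R_eq = 1/470 + 1/120 ⇒ R_eq = 95.59 Ω
V = I_total × R_eq = 0.06280 × 95.59 = 6.003 V
P_R_B = V² / R_B = (6.003)² / 120 = 0.3003 W

0.300 W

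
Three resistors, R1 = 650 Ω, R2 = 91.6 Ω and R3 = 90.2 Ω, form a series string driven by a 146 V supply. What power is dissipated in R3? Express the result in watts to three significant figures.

In a series string the same current flows through every resistor — find that current, then P = I²R for the one we want.
R_total = 650 + 91.6 + 90.2 = 831.8 Ω
I = V / R_total = 146 / 831.8 = 0.1755 A
P_R3 = I² × R3 = (0.1755)² × 90.2 = 2.779 W

2.78 W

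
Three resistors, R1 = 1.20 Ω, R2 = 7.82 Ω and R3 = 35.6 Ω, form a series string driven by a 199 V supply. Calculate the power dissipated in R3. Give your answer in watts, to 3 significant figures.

708 W

The current is common to all series resistors; compute it, then apply P = I²R for the target.
R_total = 1.20 + 7.82 + 35.6 = 44.62 Ω
I = V / R_total = 199 / 44.62 = 4.460 A
P_R3 = I² × R3 = (4.460)² × 35.6 = 708.1 W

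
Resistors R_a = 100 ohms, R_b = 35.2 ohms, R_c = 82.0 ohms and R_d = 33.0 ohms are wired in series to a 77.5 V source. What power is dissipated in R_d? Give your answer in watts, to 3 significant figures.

Every series element carries the same I. Get I from the total resistance, then P = I² × R_d.
R_total = 100 + 35.2 + 82.0 + 33.0 = 250.2 Ω
I = V / R_total = 77.5 / 250.2 = 0.3098 A
P_R_d = I² × R_d = (0.3098)² × 33.0 = 3.166 W

3.17 W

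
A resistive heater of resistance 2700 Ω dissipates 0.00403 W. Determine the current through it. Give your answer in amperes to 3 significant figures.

The two known quantities fix the third via I = √(P / R).
I = √(0.00403 / 2700) = 0.001222 A

0.00122 A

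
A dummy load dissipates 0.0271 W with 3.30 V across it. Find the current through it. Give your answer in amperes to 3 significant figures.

0.00821 A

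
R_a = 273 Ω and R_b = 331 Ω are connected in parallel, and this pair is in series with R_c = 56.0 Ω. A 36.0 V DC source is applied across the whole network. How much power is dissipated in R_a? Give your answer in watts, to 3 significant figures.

Combine R_a and R_b into their parallel equivalent first, reducing the network to two series resistors.
R_p = (273×331)/(273+331) = 149.6 Ω
R_total = R_p + 56.0 = 149.6 + 56.0 = 205.6 Ω
I = V / R_total = 36.0 / 205.6 = 0.1751 A
Voltage across the parallel pair: V_p = I × R_p = 0.1751 × 149.6 = 26.19 V
R_a sits across V_p; its power is V_p²/R.
P_R_a = (26.19)² / 273 = 2.513 W

2.51 W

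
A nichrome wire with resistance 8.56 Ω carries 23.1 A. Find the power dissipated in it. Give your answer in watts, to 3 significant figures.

4570 W

With I and R stated, P = I²R applies in one step.
P = (23.10 A)² × 8.56 Ω = 4568 W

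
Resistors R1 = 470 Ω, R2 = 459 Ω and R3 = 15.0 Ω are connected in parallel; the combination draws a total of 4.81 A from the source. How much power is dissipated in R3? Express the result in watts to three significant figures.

The branches share the same voltage, but only the total current is given — find V from the equivalent resistance first.
1/R_eq = 1/470 + 1/459 + 1/15.0 ⇒ R_eq = 14.09 Ω
V = I_total × R_eq = 4.810 × 14.09 = 67.77 V
P_R3 = V² / R3 = (67.77)² / 15.0 = 306.2 W

306 W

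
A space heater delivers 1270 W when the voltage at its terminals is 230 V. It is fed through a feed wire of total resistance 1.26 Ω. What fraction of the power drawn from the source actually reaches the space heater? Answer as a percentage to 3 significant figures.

97.1 %

I = P / V = 1270 / 230 = 5.522 A through the feed wire.
P_line = I² R_line = (5.522)² × 1.26 = 38.42 W
P_source = P_load + P_line = 1270 + 38.42 = 1308 W
η = P_load / P_source = 1270 / 1308 = 0.9706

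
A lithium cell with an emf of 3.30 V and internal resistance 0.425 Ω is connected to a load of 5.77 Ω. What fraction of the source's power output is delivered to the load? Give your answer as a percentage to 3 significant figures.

93.1 %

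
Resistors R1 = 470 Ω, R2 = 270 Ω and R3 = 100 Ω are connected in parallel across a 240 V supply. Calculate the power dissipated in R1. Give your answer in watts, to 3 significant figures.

Each parallel branch sees the full supply voltage, so P = V²/R applies directly to the target branch.
P_R1 = V² / R1 = (240)² / 470 Ω = 122.6 W

123 W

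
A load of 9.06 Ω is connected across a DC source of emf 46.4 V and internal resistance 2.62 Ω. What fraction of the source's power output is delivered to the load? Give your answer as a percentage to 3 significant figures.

The source delivers εI, of which I²R reaches the load and I²r is lost; since I is common, η = R/(R+r).
η = R / (R + r) = 9.06 / (9.06 + 2.62) = 0.7757

77.6 %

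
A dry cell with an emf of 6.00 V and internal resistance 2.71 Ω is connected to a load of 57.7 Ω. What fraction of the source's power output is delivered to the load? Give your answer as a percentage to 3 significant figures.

Both r and R carry the same current, so the power split is just the resistance split: η = R/(R+r).
η = R / (R + r) = 57.7 / (57.7 + 2.71) = 0.9551

95.5 %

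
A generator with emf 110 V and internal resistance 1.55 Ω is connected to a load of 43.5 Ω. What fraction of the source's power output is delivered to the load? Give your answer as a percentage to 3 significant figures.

96.6 %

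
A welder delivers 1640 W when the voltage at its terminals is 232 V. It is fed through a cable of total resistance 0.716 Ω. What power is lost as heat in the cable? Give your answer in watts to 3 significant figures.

The cable and load are in series, so the same current flows in both; the loss is I²R_line.
I = P / V = 1640 / 232 = 7.069 A through the cable.
P_line = I² R_line = (7.069)² × 0.716 = 35.78 W

35.8 W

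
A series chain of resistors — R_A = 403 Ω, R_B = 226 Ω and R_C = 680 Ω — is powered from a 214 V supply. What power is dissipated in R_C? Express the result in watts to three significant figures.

In a series string the same current flows through every resistor — find that current, then P = I²R for the one we want.
R_total = 403 + 226 + 680 = 1309 Ω
I = V / R_total = 214 / 1309 = 0.1635 A
P_R_C = I² × R_C = (0.1635)² × 680 = 18.17 W

18.2 W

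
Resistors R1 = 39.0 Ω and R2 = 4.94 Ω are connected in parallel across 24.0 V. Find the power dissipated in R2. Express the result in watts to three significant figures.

The supply voltage appears across each parallel branch — just use P = V²/R2.
P_R2 = V² / R2 = (24.0)² / 4.94 Ω = 116.6 W

117 W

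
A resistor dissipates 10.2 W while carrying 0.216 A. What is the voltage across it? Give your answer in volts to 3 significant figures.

From P = V I = I²R = V²/R, with the two given quantities we get V = P / I.
V = 10.2 / 0.2160 = 47.22 V

47.2 V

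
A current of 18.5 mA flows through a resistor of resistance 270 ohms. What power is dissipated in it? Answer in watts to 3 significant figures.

0.0924 W

The current through and the resistance of the element are both given; use P = I²R.
P = (0.01850 A)² × 270 Ω = 0.09241 W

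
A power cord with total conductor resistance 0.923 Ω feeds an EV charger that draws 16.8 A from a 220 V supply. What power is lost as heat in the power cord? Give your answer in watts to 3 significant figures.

The power cord and load are in series, so the same current flows in both; the loss is I²R_line.
The power cord carries the full 16.8 A.
P_line = I² R_line = (16.80)² × 0.923 = 260.5 W

261 W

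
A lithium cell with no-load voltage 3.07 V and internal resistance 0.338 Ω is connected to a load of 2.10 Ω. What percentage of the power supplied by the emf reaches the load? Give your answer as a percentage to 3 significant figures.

86.1 %

Both r and R carry the same current, so the power split is just the resistance split: η = R/(R+r).
η = R / (R + r) = 2.10 / (2.10 + 0.338) = 0.8614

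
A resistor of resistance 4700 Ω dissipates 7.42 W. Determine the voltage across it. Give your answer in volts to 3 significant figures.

The two known quantities fix the third via V = √(P R).
V = √(7.42 × 4700) = 186.7 V

187 V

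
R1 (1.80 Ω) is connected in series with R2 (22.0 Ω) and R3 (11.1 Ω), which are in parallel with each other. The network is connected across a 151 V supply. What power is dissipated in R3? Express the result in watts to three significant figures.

1330 W

Reduce the parallel pair to R_p first; the network is then a simple series string.
R_p = (22.0×11.1)/(22.0+11.1) = 7.378 Ω
R_total = 1.80 + 7.378 = 9.178 Ω
I = V / R_total = 151 / 9.178 = 16.45 A
Voltage across the parallel pair: V_p = I × R_p = 16.45 × 7.378 = 121.4 V
With V_p across R3, its power is V_p²/R3.
P_R3 = (121.4)² / 11.1 = 1327 W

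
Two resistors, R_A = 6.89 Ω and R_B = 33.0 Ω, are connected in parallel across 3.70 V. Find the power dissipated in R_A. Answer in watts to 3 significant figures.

1.99 W

R_A sits directly across the source, so P = V²/R with V = 3.70 V.
P_R_A = V² / R_A = (3.70)² / 6.89 Ω = 1.987 W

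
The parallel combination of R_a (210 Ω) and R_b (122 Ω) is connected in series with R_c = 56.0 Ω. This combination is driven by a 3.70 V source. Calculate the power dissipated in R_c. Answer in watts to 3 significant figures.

Collapse the R_a‖R_b pair into one equivalent R_p; then R_p and R_c form a series string.
R_p = (210×122)/(210+122) = 77.17 Ω
R_total = R_p + 56.0 = 77.17 + 56.0 = 133.2 Ω
I = V / R_total = 3.70 / 133.2 = 0.02778 A
R_c carries the full series current, so P = I²R.
P_R_c = (0.02778)² × 56.0 = 0.04323 W

0.0432 W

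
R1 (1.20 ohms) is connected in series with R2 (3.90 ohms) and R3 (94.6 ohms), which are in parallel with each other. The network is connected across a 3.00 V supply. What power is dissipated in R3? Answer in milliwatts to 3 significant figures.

Replace R2 and R3 with their parallel equivalent so the circuit becomes R1 in series with R_p.
R_p = (3.90×94.6)/(3.90+94.6) = 3.746 Ω
R_total = 1.20 + 3.746 = 4.946 Ω
I = V / R_total = 3.00 / 4.946 = 0.6066 A
Voltage across the parallel pair: V_p = I × R_p = 0.6066 × 3.746 = 2.272 V
R3 is across V_p, so use P = V²/R for that branch.
P_R3 = (2.272)² / 94.6 = 0.05457 W

54.6 mW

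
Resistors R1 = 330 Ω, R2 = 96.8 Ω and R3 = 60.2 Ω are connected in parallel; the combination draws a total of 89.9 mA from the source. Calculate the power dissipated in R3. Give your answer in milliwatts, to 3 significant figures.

We need the common branch voltage; get it from I_total × R_eq, then P = V²/R for the branch.
1/R_eq = 1/330 + 1/96.8 + 1/60.2 ⇒ R_eq = 33.36 Ω
V = I_total × R_eq = 0.08990 × 33.36 = 2.999 V
P_R3 = V² / R3 = (2.999)² / 60.2 = 0.1494 W

149 mW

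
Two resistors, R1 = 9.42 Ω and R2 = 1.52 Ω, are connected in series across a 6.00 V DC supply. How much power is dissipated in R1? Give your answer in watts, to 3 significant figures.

2.83 W

The current is common to all series resistors; compute it, then apply P = I²R for the target.
R_total = 9.42 + 1.52 = 10.94 Ω
I = V / R_total = 6.00 / 10.94 = 0.5484 A
P_R1 = I² × R1 = (0.5484)² × 9.42 = 2.833 W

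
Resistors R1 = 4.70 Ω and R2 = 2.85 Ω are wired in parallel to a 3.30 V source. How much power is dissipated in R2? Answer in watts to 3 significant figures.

The supply voltage appears across each parallel branch — just use P = V²/R2.
P_R2 = V² / R2 = (3.30)² / 2.85 Ω = 3.821 W

3.82 W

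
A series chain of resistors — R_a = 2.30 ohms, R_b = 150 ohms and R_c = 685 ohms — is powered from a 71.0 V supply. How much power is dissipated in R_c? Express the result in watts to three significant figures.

4.93 W

Series elements share the same current, so find I first, then use P = I²R.
R_total = 2.30 + 150 + 685 = 837.3 Ω
I = V / R_total = 71.0 / 837.3 = 0.08480 A
P_R_c = I² × R_c = (0.08480)² × 685 = 4.925 W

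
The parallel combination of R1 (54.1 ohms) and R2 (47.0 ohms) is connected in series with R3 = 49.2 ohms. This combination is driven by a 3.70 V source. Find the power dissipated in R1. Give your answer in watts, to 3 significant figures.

Collapse the R1‖R2 pair into one equivalent R_p; then R_p and R3 form a series string.
R_p = (54.1×47.0)/(54.1+47.0) = 25.15 Ω
R_total = R_p + 49.2 = 25.15 + 49.2 = 74.35 Ω
I = V / R_total = 3.70 / 74.35 = 0.04976 A
Voltage across the parallel pair: V_p = I × R_p = 0.04976 × 25.15 = 1.252 V
Use P = V²/R for R1 with V = V_p.
P_R1 = (1.252)² / 54.1 = 0.02896 W

0.0290 W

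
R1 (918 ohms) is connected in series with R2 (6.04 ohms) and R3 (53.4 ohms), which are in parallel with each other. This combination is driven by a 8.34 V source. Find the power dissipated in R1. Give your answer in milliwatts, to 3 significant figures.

74.9 mW

Reduce the parallel pair to R_p first; the network is then a simple series string.
R_p = (6.04×53.4)/(6.04+53.4) = 5.426 Ω
R_total = 918 + 5.426 = 923.4 Ω
I = V / R_total = 8.34 / 923.4 = 0.009032 A
R1 is in the main series path, so its power is I²R1.
P_R1 = (0.009032)² × 918 = 0.07488 W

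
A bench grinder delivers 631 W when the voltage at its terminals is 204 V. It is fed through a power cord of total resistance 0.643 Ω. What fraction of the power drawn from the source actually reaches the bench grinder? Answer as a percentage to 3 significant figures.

99.0 %

I = P / V = 631 / 204 = 3.093 A through the power cord.
P_line = I² R_line = (3.093)² × 0.643 = 6.152 W
P_source = P_load + P_line = 631.0 + 6.152 = 637.2 W
η = P_load / P_source = 631.0 / 637.2 = 0.9903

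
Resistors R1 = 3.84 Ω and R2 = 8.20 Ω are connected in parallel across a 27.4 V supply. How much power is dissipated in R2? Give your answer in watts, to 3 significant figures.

91.6 W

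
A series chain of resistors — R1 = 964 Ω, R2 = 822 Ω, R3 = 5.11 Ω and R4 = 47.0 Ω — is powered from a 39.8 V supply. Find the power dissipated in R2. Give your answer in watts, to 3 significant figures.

In a series string the same current flows through every resistor — find that current, then P = I²R for the one we want.
R_total = 964 + 822 + 5.11 + 47.0 = 1838 Ω
I = V / R_total = 39.8 / 1838 = 0.02165 A
P_R2 = I² × R2 = (0.02165)² × 822 = 0.3854 W

0.385 W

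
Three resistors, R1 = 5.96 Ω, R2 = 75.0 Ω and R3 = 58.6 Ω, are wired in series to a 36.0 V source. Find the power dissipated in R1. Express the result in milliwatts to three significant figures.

397 mW

In a series string the same current flows through every resistor — find that current, then P = I²R for the one we want.
R_total = 5.96 + 75.0 + 58.6 = 139.6 Ω
I = V / R_total = 36.0 / 139.6 = 0.2580 A
P_R1 = I² × R1 = (0.2580)² × 5.96 = 0.3966 W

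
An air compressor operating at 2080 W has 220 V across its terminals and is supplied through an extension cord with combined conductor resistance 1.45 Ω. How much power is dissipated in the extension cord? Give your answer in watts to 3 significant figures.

130 W

Only the current and the line resistance are needed for the I²R loss.
I = P / V = 2080 / 220 = 9.455 A through the extension cord.
P_line = I² R_line = (9.455)² × 1.45 = 129.6 W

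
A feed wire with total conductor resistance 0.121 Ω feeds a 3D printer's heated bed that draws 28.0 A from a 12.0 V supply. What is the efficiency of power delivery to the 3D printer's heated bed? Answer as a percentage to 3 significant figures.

The feed wire carries the full 28.0 A.
P_line = I² R_line = (28.00)² × 0.121 = 94.86 W
P_source = V I = 12.0 × 28.00 = 336.0 W; P_load = 241.1 W
η = P_load / P_source = 241.1 / 336.0 = 0.7177

71.8 %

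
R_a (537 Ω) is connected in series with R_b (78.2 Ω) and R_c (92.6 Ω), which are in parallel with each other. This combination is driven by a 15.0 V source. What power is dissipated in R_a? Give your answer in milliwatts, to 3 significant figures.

Replace R_b and R_c with their parallel equivalent so the circuit becomes R_a in series with R_p.
R_p = (78.2×92.6)/(78.2+92.6) = 42.40 Ω
R_total = 537 + 42.40 = 579.4 Ω
I = V / R_total = 15.0 / 579.4 = 0.02589 A
All the current flows through R_a; use P = I²R.
P_R_a = (0.02589)² × 537 = 0.3599 W

360 mW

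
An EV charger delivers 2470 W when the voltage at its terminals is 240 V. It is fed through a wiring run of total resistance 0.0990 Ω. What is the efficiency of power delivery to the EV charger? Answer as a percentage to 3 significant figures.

99.6 %

I = P / V = 2470 / 240 = 10.29 A through the wiring run.
P_line = I² R_line = (10.29)² × 0.0990 = 10.49 W
P_source = P_load + P_line = 2470 + 10.49 = 2480 W
η = P_load / P_source = 2470 / 2480 = 0.9958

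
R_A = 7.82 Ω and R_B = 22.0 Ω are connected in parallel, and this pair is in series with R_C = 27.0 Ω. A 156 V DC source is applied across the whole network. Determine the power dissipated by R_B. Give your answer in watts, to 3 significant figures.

34.3 W

First find R_p for the parallel pair, then treat R_p + R_C as a series loop.
R_p = (7.82×22.0)/(7.82+22.0) = 5.769 Ω
R_total = R_p + 27.0 = 5.769 + 27.0 = 32.77 Ω
I = V / R_total = 156 / 32.77 = 4.761 A
Voltage across the parallel pair: V_p = I × R_p = 4.761 × 5.769 = 27.46 V
R_B sits across V_p; its power is V_p²/R.
P_R_B = (27.46)² / 22.0 = 34.29 W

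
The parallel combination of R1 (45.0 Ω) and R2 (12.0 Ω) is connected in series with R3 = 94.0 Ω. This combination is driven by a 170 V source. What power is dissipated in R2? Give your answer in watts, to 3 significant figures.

20.2 W

First find R_p for the parallel pair, then treat R_p + R3 as a series loop.
R_p = (45.0×12.0)/(45.0+12.0) = 9.474 Ω
R_total = R_p + 94.0 = 9.474 + 94.0 = 103.5 Ω
I = V / R_total = 170 / 103.5 = 1.643 A
Voltage across the parallel pair: V_p = I × R_p = 1.643 × 9.474 = 15.56 V
R2 sits across V_p; its power is V_p²/R.
P_R2 = (15.56)² / 12.0 = 20.19 W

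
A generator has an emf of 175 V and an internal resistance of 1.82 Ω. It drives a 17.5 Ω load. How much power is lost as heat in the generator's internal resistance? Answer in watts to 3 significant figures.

149 W

Internal loss is I²r, with I set by the total series resistance r+R.
I = ε / (r + R) = 175 / (1.82 + 17.5) = 9.058 A
P_int = I² r = (9.058)² × 1.82 = 149.3 W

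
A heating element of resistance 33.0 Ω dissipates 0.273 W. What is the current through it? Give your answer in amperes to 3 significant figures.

From P = V I = I²R = V²/R, with the two given quantities we get I = √(P / R).
I = √(0.273 / 33.0) = 0.09095 A

0.0910 A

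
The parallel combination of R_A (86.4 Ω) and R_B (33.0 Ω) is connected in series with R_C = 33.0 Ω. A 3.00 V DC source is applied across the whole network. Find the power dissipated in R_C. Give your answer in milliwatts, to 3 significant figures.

First find R_p for the parallel pair, then treat R_p + R_C as a series loop.
R_p = (86.4×33.0)/(86.4+33.0) = 23.88 Ω
R_total = R_p + 33.0 = 23.88 + 33.0 = 56.88 Ω
I = V / R_total = 3.00 / 56.88 = 0.05274 A
R_C carries the full series current, so P = I²R.
P_R_C = (0.05274)² × 33.0 = 0.09180 W

91.8 mW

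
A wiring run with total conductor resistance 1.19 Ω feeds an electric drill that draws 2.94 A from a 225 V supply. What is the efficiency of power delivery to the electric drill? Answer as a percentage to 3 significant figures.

98.4 %

The wiring run carries the full 2.94 A.
P_line = I² R_line = (2.940)² × 1.19 = 10.29 W
P_source = V I = 225 × 2.940 = 661.5 W; P_load = 651.2 W
η = P_load / P_source = 651.2 / 661.5 = 0.9845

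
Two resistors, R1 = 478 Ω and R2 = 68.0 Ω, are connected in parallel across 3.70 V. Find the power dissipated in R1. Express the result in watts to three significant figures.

0.0286 W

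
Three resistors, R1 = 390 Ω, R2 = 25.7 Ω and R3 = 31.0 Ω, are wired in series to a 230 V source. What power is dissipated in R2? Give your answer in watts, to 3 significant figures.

6.81 W

The current is common to all series resistors; compute it, then apply P = I²R for the target.
R_total = 390 + 25.7 + 31.0 = 446.7 Ω
I = V / R_total = 230 / 446.7 = 0.5149 A
P_R2 = I² × R2 = (0.5149)² × 25.7 = 6.813 W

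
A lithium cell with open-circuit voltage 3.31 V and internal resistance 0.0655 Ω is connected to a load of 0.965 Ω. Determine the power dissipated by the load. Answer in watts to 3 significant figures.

With r and R in series, I = ε/(r+R); the load dissipates I²R.
I = ε / (r + R) = 3.31 / (0.0655 + 0.965) = 3.212 A
P_load = I² R = (3.212)² × 0.965 = 9.956 W

9.96 W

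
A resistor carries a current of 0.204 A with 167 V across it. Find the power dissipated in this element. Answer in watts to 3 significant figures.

34.1 W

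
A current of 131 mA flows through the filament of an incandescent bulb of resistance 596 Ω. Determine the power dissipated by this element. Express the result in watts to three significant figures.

10.2 W

With I and R stated, P = I²R applies in one step.
P = (0.1310 A)² × 596 Ω = 10.23 W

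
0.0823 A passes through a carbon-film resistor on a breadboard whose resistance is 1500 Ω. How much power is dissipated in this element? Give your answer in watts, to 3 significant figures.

10.2 W

Knowing I and R, the power is just I²R — no need to find V first.
P = (0.08230 A)² × 1500 Ω = 10.16 W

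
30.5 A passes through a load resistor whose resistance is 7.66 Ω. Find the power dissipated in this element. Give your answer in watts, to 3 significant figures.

Current and resistance are given, so P = I²R is the direct form.
P = (30.50 A)² × 7.66 Ω = 7126 W

7130 W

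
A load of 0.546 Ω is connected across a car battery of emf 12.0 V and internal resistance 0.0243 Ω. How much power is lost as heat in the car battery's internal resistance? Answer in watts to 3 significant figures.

10.8 W

The source's internal resistance is just another series element carrying I; its dissipation is I²r.
I = ε / (r + R) = 12.0 / (0.0243 + 0.546) = 21.04 A
P_int = I² r = (21.04)² × 0.0243 = 10.76 W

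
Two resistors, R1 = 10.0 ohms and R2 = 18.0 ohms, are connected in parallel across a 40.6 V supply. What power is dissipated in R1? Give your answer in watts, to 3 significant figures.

Parallel branches share the same voltage; P = V²/R gives the branch power in one step.
P_R1 = V² / R1 = (40.6)² / 10.0 Ω = 164.8 W

165 W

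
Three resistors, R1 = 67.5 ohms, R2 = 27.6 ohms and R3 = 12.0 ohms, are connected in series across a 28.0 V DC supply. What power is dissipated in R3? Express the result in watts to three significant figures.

0.820 W

The current is common to all series resistors; compute it, then apply P = I²R for the target.
R_total = 67.5 + 27.6 + 12.0 = 107.1 Ω
I = V / R_total = 28.0 / 107.1 = 0.2614 A
P_R3 = I² × R3 = (0.2614)² × 12.0 = 0.8202 W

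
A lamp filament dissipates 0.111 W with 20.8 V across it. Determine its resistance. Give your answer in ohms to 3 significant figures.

3900 Ω

From P = V I = I²R = V²/R, with the two given quantities we get R = V² / P.
R = (20.8)² / 0.111 = 3898 Ω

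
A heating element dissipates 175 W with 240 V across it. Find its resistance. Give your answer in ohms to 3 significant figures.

329 Ω

From P = V I = I²R = V²/R, with the two given quantities we get R = V² / P.
R = (240)² / 175 = 329.1 Ω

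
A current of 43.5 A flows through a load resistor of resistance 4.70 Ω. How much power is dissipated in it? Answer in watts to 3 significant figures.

With I and R stated, P = I²R applies in one step.
P = (43.50 A)² × 4.70 Ω = 8894 W

8890 W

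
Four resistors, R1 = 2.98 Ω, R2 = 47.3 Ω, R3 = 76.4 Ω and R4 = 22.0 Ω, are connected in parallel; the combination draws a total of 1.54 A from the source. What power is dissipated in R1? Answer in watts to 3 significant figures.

The branches share the same voltage, but only the total current is given — find V from the equivalent resistance first.
1/R_eq = 1/2.98 + 1/47.3 + 1/76.4 + 1/22.0 ⇒ R_eq = 2.408 Ω
V = I_total × R_eq = 1.540 × 2.408 = 3.709 V
P_R1 = V² / R1 = (3.709)² / 2.98 = 4.615 W

4.62 W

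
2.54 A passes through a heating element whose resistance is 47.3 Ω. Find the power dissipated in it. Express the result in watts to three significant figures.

305 W

The current through and the resistance of the element are both given; use P = I²R.
P = (2.540 A)² × 47.3 Ω = 305.2 W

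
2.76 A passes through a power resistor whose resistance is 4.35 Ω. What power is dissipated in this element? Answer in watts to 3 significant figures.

Current and resistance are given, so P = I²R is the direct form.
P = (2.760 A)² × 4.35 Ω = 33.14 W

33.1 W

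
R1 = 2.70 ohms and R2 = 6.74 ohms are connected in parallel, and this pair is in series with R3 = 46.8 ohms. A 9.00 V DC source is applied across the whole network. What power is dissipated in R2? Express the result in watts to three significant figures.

Collapse the R1‖R2 pair into one equivalent R_p; then R_p and R3 form a series string.
R_p = (2.70×6.74)/(2.70+6.74) = 1.928 Ω
R_total = R_p + 46.8 = 1.928 + 46.8 = 48.73 Ω
I = V / R_total = 9.00 / 48.73 = 0.1847 A
Voltage across the parallel pair: V_p = I × R_p = 0.1847 × 1.928 = 0.3561 V
Use P = V²/R for R2 with V = V_p.
P_R2 = (0.3561)² / 6.74 = 0.01881 W

0.0188 W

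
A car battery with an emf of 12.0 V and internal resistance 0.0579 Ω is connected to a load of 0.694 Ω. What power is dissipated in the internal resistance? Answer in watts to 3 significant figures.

The source's internal resistance is just another series element carrying I; its dissipation is I²r.
I = ε / (r + R) = 12.0 / (0.0579 + 0.694) = 15.96 A
P_int = I² r = (15.96)² × 0.0579 = 14.75 W

14.7 W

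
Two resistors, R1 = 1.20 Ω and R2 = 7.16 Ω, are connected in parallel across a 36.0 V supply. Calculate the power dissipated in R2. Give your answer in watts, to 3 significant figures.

181 W

Parallel branches share the same voltage; P = V²/R gives the branch power in one step.
P_R2 = V² / R2 = (36.0)² / 7.16 Ω = 181.0 W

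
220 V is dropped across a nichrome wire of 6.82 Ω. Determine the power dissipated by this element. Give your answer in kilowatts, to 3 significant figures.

7.10 kW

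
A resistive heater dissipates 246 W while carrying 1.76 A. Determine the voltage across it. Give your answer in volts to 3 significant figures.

140 V

Rearranging the power relation for the two known quantities gives V = P / I.
V = 246 / 1.760 = 139.8 V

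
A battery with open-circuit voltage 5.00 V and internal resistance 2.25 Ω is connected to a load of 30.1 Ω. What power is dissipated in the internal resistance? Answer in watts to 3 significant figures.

0.0537 W

r is in series with the load, so it carries the full circuit current — the loss in it is I²r.
I = ε / (r + R) = 5.00 / (2.25 + 30.1) = 0.1546 A
P_int = I² r = (0.1546)² × 2.25 = 0.05375 W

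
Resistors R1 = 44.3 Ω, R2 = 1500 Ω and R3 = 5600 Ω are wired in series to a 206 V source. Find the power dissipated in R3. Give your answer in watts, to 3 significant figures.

4.66 W

Series elements share the same current, so find I first, then use P = I²R.
R_total = 44.3 + 1500 + 5600 = 7144 Ω
I = V / R_total = 206 / 7144 = 0.02883 A
P_R3 = I² × R3 = (0.02883)² × 5600 = 4.656 W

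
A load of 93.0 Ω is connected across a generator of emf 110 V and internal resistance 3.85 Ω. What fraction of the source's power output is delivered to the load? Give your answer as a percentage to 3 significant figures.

The source delivers εI, of which I²R reaches the load and I²r is lost; since I is common, η = R/(R+r).
η = R / (R + r) = 93.0 / (93.0 + 3.85) = 0.9602

96.0 %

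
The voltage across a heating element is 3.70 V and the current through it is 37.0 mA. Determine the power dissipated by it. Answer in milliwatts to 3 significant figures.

137 mW

With V and I both given, power follows immediately from P = V I.
P = 3.70 V × 0.03700 A = 0.1369 W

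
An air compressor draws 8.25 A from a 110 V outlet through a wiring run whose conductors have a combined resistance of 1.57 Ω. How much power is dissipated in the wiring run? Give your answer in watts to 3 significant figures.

107 W

Only the current and the line resistance are needed for the I²R loss.
The wiring run carries the full 8.25 A.
P_line = I² R_line = (8.250)² × 1.57 = 106.9 W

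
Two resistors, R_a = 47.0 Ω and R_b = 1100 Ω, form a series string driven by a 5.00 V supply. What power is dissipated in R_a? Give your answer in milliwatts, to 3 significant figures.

0.893 mW

Every series element carries the same I. Get I from the total resistance, then P = I² × R_a.
R_total = 47.0 + 1100 = 1147 Ω
I = V / R_total = 5.00 / 1147 = 0.004359 A
P_R_a = I² × R_a = (0.004359)² × 47.0 = 0.0008931 W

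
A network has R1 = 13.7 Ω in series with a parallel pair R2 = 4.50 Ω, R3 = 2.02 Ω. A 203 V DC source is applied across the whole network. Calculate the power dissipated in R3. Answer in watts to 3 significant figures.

Collapse R2‖R3 to a single equivalent, reducing the network to two series elements.
R_p = (4.50×2.02)/(4.50+2.02) = 1.394 Ω
R_total = 13.7 + 1.394 = 15.09 Ω
I = V / R_total = 203 / 15.09 = 13.45 A
Voltage across the parallel pair: V_p = I × R_p = 13.45 × 1.394 = 18.75 V
R3 sees V_p directly, so P = V_p² / R3.
P_R3 = (18.75)² / 2.02 = 174.0 W

174 W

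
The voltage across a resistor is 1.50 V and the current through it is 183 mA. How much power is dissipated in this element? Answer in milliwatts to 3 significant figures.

274 mW

Since both terminal voltage and current are stated, P = V I gives the power in one step.
P = 1.50 V × 0.1830 A = 0.2745 W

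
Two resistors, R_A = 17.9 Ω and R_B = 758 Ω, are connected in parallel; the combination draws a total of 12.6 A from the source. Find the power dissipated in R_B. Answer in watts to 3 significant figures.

Only the total current is stated, so first find the parallel equivalent to get the voltage across the combination.
1/R_eq = 1/17.9 + 1/758 ⇒ R_eq = 17.49 Ω
V = I_total × R_eq = 12.60 × 17.49 = 220.3 V
P_R_B = V² / R_B = (220.3)² / 758 = 64.05 W

64.0 W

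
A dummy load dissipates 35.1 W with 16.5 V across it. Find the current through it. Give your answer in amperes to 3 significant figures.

2.13 A

Rearranging the power relation for the two known quantities gives I = P / V.
I = 35.1 / 16.5 = 2.127 A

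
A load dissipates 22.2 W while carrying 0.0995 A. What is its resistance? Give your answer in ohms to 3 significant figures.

Inverting the appropriate power form: R = P / I².
R = 22.2 / (0.09950)² = 2242 Ω

2240 Ω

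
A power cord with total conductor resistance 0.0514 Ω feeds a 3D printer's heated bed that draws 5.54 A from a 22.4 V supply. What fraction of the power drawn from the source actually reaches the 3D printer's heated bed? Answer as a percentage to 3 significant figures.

98.7 %

The power cord carries the full 5.54 A.
P_line = I² R_line = (5.540)² × 0.0514 = 1.578 W
P_source = V I = 22.4 × 5.540 = 124.1 W; P_load = 122.5 W
η = P_load / P_source = 122.5 / 124.1 = 0.9873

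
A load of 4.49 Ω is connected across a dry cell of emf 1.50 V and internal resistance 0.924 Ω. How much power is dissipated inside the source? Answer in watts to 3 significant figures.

r is in series with the load, so it carries the full circuit current — the loss in it is I²r.
I = ε / (r + R) = 1.50 / (0.924 + 4.49) = 0.2771 A
P_int = I² r = (0.2771)² × 0.924 = 0.07093 W

0.0709 W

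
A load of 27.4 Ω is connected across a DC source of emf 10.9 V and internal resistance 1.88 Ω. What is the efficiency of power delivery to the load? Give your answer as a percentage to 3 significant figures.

Efficiency is P_load / P_total. With a series r and R sharing the same I, P = I²R for each, so η = R/(R+r).
η = R / (R + r) = 27.4 / (27.4 + 1.88) = 0.9358

93.6 %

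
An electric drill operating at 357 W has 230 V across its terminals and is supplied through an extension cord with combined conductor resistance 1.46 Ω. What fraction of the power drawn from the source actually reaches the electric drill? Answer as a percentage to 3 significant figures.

I = P / V = 357 / 230 = 1.552 A through the extension cord.
P_line = I² R_line = (1.552)² × 1.46 = 3.517 W
P_source = P_load + P_line = 357.0 + 3.517 = 360.5 W
η = P_load / P_source = 357.0 / 360.5 = 0.9902

99.0 %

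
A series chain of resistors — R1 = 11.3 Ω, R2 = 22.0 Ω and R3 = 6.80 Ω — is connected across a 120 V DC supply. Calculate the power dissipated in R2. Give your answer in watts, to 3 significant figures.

The current is common to all series resistors; compute it, then apply P = I²R for the target.
R_total = 11.3 + 22.0 + 6.80 = 40.10 Ω
I = V / R_total = 120 / 40.10 = 2.993 A
P_R2 = I² × R2 = (2.993)² × 22.0 = 197.0 W

197 W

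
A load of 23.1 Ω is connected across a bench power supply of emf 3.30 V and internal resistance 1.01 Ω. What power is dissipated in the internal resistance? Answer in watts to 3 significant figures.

Internal loss is I²r, with I set by the total series resistance r+R.
I = ε / (r + R) = 3.30 / (1.01 + 23.1) = 0.1369 A
P_int = I² r = (0.1369)² × 1.01 = 0.01892 W

0.0189 W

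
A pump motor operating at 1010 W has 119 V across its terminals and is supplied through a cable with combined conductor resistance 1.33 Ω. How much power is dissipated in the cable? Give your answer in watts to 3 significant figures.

95.8 W

Only the current and the line resistance are needed for the I²R loss.
I = P / V = 1010 / 119 = 8.487 A through the cable.
P_line = I² R_line = (8.487)² × 1.33 = 95.81 W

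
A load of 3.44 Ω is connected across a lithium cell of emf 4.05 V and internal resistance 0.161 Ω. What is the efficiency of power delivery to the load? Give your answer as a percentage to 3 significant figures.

95.5 %

η = P_load/(P_load+P_int) = I²R/(I²R+I²r) = R/(R+r) — the I² cancels for series elements.
η = R / (R + r) = 3.44 / (3.44 + 0.161) = 0.9553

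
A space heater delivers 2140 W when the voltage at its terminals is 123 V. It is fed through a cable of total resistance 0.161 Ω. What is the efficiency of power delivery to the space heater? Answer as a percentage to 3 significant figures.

I = P / V = 2140 / 123 = 17.40 A through the cable.
P_line = I² R_line = (17.40)² × 0.161 = 48.74 W
P_source = P_load + P_line = 2140 + 48.74 = 2189 W
η = P_load / P_source = 2140 / 2189 = 0.9777

97.8 %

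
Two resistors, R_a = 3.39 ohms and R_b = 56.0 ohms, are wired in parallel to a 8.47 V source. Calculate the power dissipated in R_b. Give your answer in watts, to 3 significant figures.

1.28 W

Parallel branches share the same voltage; P = V²/R gives the branch power in one step.
P_R_b = V² / R_b = (8.47)² / 56.0 Ω = 1.281 W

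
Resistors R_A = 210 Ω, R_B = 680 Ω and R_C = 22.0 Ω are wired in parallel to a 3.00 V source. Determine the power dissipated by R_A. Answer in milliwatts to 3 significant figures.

42.9 mW

Parallel branches share the same voltage; P = V²/R gives the branch power in one step.
P_R_A = V² / R_A = (3.00)² / 210 Ω = 0.04286 W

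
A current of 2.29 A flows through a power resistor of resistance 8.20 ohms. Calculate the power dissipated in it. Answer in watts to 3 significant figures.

43.0 W

With I and R stated, P = I²R applies in one step.
P = (2.290 A)² × 8.20 Ω = 43.00 W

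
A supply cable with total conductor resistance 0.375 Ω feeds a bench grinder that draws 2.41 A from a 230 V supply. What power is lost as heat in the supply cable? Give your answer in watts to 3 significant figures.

2.18 W

Line loss is just I²R for the cable — we know both I and R_line directly.
The supply cable carries the full 2.41 A.
P_line = I² R_line = (2.410)² × 0.375 = 2.178 W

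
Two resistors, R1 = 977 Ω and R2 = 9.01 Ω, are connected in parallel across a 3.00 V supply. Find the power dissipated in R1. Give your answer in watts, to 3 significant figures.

0.00921 W

Every branch has 3.00 V across it, so for R1 the power is simply V²/R.
P_R1 = V² / R1 = (3.00)² / 977 Ω = 0.009212 W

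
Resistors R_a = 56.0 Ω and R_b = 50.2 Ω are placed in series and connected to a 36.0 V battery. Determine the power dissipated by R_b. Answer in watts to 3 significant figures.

5.77 W

In a series string the same current flows through every resistor — find that current, then P = I²R for the one we want.
R_total = 56.0 + 50.2 = 106.2 Ω
I = V / R_total = 36.0 / 106.2 = 0.3390 A
P_R_b = I² × R_b = (0.3390)² × 50.2 = 5.768 W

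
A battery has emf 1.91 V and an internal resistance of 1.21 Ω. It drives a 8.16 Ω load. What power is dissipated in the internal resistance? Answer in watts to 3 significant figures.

r is in series with the load, so it carries the full circuit current — the loss in it is I²r.
I = ε / (r + R) = 1.91 / (1.21 + 8.16) = 0.2038 A
P_int = I² r = (0.2038)² × 1.21 = 0.05028 W

0.0503 W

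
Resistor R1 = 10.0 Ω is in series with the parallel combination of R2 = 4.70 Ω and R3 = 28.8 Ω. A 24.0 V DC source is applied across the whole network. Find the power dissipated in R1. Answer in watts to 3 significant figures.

First combine the parallel branches into one equivalent R_p, then R1 + R_p is a series pair.
R_p = (4.70×28.8)/(4.70+28.8) = 4.041 Ω
R_total = 10.0 + 4.041 = 14.04 Ω
I = V / R_total = 24.0 / 14.04 = 1.709 A
R1 is in the main series path, so its power is I²R1.
P_R1 = (1.709)² × 10.0 = 29.22 W

29.2 W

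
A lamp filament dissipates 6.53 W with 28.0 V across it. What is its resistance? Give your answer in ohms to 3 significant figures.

120 Ω

Inverting the appropriate power form: R = V² / P.
R = (28.0)² / 6.53 = 120.1 Ω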